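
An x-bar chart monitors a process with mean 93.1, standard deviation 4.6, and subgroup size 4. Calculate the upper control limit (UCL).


UCL = 93.1 + 3 * 4.6 / sqrt(4)

100.0


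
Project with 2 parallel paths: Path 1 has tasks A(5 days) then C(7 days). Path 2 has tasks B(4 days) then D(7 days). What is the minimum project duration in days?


Path 1 = 5 + 7 = 12 days
Path 2 = 4 + 7 = 11 days
Duration = max(12, 11) = 12 days

12 days


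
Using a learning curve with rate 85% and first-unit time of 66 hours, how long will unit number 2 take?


Formula: T_n = T_1 * (learning_rate)^(log2(n)) where learning_rate = rate/100
Doublings = log2(2) = 1
T_n = 66 * 0.85^1
T_n = 66 * 0.85 = 56.1 hours

56.1 hours


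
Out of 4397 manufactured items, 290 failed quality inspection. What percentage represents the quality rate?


Formula: Quality Rate = Good Pieces / Total Pieces * 100
Good pieces = 4397 - 290 = 4107
QR = 4107 / 4397 * 100 = 93.4%

93.4%


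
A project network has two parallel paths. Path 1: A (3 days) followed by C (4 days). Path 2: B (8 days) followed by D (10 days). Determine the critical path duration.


Path 1 = 3 + 4 = 7 days
Path 2 = 8 + 10 = 18 days
Duration = max(7, 18) = 18 days

18 days


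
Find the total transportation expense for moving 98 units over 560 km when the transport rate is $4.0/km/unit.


TC = dist * cost * units = 560 * 4.0 * 98 = $219520.00

$219520.00


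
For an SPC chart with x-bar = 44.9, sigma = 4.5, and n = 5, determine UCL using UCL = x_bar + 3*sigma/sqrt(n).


UCL = 44.9 + 3 * 4.5 / sqrt(5)

50.94


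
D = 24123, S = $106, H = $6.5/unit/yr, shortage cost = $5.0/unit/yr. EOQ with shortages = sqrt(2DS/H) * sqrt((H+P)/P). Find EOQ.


Formula: EOQ* = sqrt(2DS/H) * sqrt((H+P)/P)
Base EOQ = sqrt(2*24123*106/6.5) = 887.01 units
Correction = sqrt((6.5+5.0)/5.0) = 1.51658
EOQ* = 887.01 * 1.51658 = 1345.2 units

1345.2 units


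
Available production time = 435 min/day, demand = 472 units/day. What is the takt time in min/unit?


Formula: Takt Time = Available Production Time / Customer Demand
Takt = 435 min/day / 472 units/day
Takt = 0.92 min/unit

0.92 min/unit


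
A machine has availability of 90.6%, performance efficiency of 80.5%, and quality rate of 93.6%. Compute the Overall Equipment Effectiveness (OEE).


Formula: OEE = Availability * Performance * Quality / 10000
A * P = 90.6% * 80.5% / 100 = 72.93%
OEE = 72.93% * 93.6% / 100 = 68.3%

68.3%


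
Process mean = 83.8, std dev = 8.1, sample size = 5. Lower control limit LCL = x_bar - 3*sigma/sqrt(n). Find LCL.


LCL = 83.8 - 3 * 8.1 / sqrt(5)

72.93


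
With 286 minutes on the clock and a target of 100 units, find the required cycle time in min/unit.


Formula: CT = Available Time / Number of Units
CT = 286 min / 100 units
CT = 2.86 min/unit

2.86 min/unit


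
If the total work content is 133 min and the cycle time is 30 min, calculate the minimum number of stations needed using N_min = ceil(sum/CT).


Formula: N_min = ceil(Sum of Task Times / Cycle Time)
N_min = ceil(133 min / 30 min) = ceil(4.4333)
N_min = 5 stations

5


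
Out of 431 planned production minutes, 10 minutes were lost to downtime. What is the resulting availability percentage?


Formula: Availability = (Planned Time - Downtime) / Planned Time * 100
Uptime = 431 - 10 = 421 min
Availability = 421 / 431 * 100 = 97.7%

97.7%


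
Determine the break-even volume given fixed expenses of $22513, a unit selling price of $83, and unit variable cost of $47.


Formula: BEQ = Fixed Costs / (Price - Variable Cost)
Contribution margin = $83 - $47 = $36/unit
BEQ = ceil($22513 / $36/unit) = ceil(625.36) = 626 units

626 units


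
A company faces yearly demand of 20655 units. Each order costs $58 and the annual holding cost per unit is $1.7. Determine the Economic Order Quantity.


Formula: EOQ = sqrt(2 * D * S / H)
Numerator: 2 * 20655 * 58 = 2395980
2DS/H = 2395980 / 1.7 = 1409400.0
EOQ = sqrt(1409400.0) = 1187.2 units

1187.2 units


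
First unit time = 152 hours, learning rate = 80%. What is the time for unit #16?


Formula: T_n = T_1 * (learning_rate)^(log2(n)) where learning_rate = rate/100
Doublings = log2(16) = 4
T_n = 152 * 0.8^4
T_n = 152 * 0.4096 = 62.3 hours

62.3 hours


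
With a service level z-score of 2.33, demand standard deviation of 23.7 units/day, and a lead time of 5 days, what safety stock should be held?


Formula: SS = z * sigma_d * sqrt(LT)
sqrt(LT) = sqrt(5) = 2.2361
SS = 2.33 * 23.7 * 2.2361
SS = 123.5 units

123.5 units


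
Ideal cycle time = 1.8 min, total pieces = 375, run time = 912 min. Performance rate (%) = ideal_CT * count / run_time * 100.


Formula: Performance = (Ideal CT * Total Count) / Run Time * 100
Ideal output time = 1.8 * 375 = 675.0 min
Performance = 675.0 / 912 * 100 = 74.0%

74.0%


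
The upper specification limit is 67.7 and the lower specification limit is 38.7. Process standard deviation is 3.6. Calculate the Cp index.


Cp = (67.7 - 38.7) / (6 * 3.6)

1.34


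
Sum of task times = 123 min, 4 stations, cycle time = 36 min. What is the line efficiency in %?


Formula: Efficiency = Sum of Task Times / (N_stations * CT) * 100
Total station capacity = 4 stations * 36 min = 144 min
Efficiency = 123 / 144 * 100 = 85.4%

85.4%


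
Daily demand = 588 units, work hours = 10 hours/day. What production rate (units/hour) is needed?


Formula: Production Rate = Daily Demand / Available Hours
Rate = 588 units/day / 10 hours/day
Rate = 58.8 units/hour

58.8 units/hour


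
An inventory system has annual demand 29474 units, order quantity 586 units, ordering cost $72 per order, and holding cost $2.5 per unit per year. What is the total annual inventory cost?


TC = 29474/586 * 72 + 586/2 * 2.5

$4353.88


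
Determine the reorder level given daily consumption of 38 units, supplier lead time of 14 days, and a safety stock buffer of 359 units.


Formula: ROP = (Daily Demand * Lead Time) + Safety Stock
Demand during lead time = 38 * 14 = 532 units
ROP = 532 + 359 = 891 units

891 units


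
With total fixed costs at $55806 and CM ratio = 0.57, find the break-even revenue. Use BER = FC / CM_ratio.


Formula: BER = Fixed Costs / Contribution Margin Ratio
BER = $55806 / 0.57
BER = $97905.26 (to the nearest cent)

$97905.26


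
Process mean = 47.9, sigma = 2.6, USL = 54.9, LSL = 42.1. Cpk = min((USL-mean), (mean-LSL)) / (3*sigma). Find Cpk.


Cpu = (54.9 - 47.9) / (3 * 2.6) = 0.9
Cpl = (47.9 - 42.1) / (3 * 2.6) = 0.74
Cpk = min(0.9, 0.74) = 0.74

0.74


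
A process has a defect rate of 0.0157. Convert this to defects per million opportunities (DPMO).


DPMO = defect_rate * 1000000 = 0.0157 * 1000000

15700


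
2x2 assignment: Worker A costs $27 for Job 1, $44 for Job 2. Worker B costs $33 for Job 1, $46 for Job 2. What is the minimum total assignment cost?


Option 1: A->1 + B->2 = $27 + $46 = $73
Option 2: A->2 + B->1 = $44 + $33 = $77
Min cost = min($73, $77) = $73

$73


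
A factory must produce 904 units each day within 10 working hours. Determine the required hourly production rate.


Formula: Production Rate = Daily Demand / Available Hours
Rate = 904 units/day / 10 hours/day
Rate = 90.4 units/hour

90.4 units/hour


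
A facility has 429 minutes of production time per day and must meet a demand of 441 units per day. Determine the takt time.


Formula: Takt Time = Available Production Time / Customer Demand
Takt = 429 min/day / 441 units/day
Takt = 0.97 min/unit

0.97 min/unit


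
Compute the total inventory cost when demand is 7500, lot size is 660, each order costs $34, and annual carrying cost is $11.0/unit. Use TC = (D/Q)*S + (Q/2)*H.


TC = 7500/660 * 34 + 660/2 * 11.0

$4016.36


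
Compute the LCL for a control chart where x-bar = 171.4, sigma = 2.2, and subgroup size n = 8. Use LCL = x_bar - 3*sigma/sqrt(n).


LCL = 171.4 - 3 * 2.2 / sqrt(8)

169.07


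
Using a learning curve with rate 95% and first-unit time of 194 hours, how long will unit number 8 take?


Formula: T_n = T_1 * (learning_rate)^(log2(n)) where learning_rate = rate/100
Doublings = log2(8) = 3
T_n = 194 * 0.95^3
T_n = 194 * 0.8574 = 166.3 hours

166.3 hours


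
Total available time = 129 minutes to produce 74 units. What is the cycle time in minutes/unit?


Formula: CT = Available Time / Number of Units
CT = 129 min / 74 units
CT = 1.74 min/unit

1.74 min/unit


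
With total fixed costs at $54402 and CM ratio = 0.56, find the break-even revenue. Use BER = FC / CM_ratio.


Formula: BER = Fixed Costs / Contribution Margin Ratio
BER = $54402 / 0.56
BER = $97146.43 (to the nearest cent)

$97146.43


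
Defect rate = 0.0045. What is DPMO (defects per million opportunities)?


DPMO = defect_rate * 1000000 = 0.0045 * 1000000

4500


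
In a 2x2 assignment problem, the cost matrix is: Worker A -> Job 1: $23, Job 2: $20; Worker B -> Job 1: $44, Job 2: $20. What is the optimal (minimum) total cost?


Option 1: A->1 + B->2 = $23 + $20 = $43
Option 2: A->2 + B->1 = $20 + $44 = $64
Min cost = min($43, $64) = $43

$43


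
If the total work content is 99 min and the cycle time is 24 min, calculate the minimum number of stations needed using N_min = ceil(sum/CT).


Formula: N_min = ceil(Sum of Task Times / Cycle Time)
N_min = ceil(99 min / 24 min) = ceil(4.125)
N_min = 5 stations

5


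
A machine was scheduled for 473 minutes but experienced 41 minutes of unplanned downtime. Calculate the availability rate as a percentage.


Formula: Availability = (Planned Time - Downtime) / Planned Time * 100
Uptime = 473 - 41 = 432 min
Availability = 432 / 473 * 100 = 91.3%

91.3%


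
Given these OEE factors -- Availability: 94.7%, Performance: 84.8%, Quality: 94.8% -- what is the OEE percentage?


Formula: OEE = Availability * Performance * Quality / 10000
A * P = 94.7% * 84.8% / 100 = 80.31%
OEE = 80.31% * 94.8% / 100 = 76.1%

76.1%


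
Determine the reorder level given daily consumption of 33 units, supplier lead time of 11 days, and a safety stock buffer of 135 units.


Formula: ROP = (Daily Demand * Lead Time) + Safety Stock
Demand during lead time = 33 * 11 = 363 units
ROP = 363 + 135 = 498 units

498 units


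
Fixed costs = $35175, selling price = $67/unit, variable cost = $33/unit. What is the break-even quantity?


Formula: BEQ = Fixed Costs / (Price - Variable Cost)
Contribution margin = $67 - $33 = $34/unit
BEQ = ceil($35175 / $34/unit) = ceil(1034.56) = 1035 units

1035 units


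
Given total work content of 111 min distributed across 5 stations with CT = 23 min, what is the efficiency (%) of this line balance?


Formula: Efficiency = Sum of Task Times / (N_stations * CT) * 100
Total station capacity = 5 stations * 23 min = 115 min
Efficiency = 111 / 115 * 100 = 96.5%

96.5%


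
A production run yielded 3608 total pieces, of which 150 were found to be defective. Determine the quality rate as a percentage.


Formula: Quality Rate = Good Pieces / Total Pieces * 100
Good pieces = 3608 - 150 = 3458
QR = 3458 / 3608 * 100 = 95.8%

95.8%


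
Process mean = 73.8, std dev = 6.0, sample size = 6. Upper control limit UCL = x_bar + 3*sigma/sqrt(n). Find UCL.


UCL = 73.8 + 3 * 6.0 / sqrt(6)

81.15


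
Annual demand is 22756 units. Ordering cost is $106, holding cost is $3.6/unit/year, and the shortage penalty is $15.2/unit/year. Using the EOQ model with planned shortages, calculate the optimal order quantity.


Formula: EOQ* = sqrt(2DS/H) * sqrt((H+P)/P)
Base EOQ = sqrt(2*22756*106/3.6) = 1157.62 units
Correction = sqrt((3.6+15.2)/15.2) = 1.11213
EOQ* = 1157.62 * 1.11213 = 1287.4 units

1287.4 units


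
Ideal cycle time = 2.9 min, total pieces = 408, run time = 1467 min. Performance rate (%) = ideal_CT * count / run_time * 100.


Formula: Performance = (Ideal CT * Total Count) / Run Time * 100
Ideal output time = 2.9 * 408 = 1183.2 min
Performance = 1183.2 / 1467 * 100 = 80.7%

80.7%


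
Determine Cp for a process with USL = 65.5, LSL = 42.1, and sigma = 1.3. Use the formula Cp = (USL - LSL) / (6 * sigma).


Cp = (65.5 - 42.1) / (6 * 1.3)

3.0


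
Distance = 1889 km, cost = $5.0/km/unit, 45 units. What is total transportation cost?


TC = dist * cost * units = 1889 * 5.0 * 45 = $425025.00

$425025.00


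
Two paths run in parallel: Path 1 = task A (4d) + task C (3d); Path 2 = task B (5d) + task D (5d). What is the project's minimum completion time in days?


Path 1 = 4 + 3 = 7 days
Path 2 = 5 + 5 = 10 days
Duration = max(7, 10) = 10 days

10 days


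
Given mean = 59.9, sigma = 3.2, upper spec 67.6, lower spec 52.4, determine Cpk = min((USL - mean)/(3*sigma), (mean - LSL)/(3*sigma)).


Cpu = (67.6 - 59.9) / (3 * 3.2) = 0.8
Cpl = (59.9 - 52.4) / (3 * 3.2) = 0.78
Cpk = min(0.8, 0.78) = 0.78

0.78


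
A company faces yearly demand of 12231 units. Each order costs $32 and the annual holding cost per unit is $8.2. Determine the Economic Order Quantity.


Formula: EOQ = sqrt(2 * D * S / H)
Numerator: 2 * 12231 * 32 = 782784
2DS/H = 782784 / 8.2 = 95461.5
EOQ = sqrt(95461.5) = 309.0 units

309.0 units


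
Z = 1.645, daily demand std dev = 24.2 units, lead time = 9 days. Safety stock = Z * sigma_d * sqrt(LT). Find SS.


Formula: SS = z * sigma_d * sqrt(LT)
sqrt(LT) = sqrt(9) = 3.0
SS = 1.645 * 24.2 * 3.0
SS = 119.4 units

119.4 units


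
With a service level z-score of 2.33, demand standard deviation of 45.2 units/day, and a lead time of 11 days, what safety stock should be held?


Formula: SS = z * sigma_d * sqrt(LT)
sqrt(LT) = sqrt(11) = 3.3166
SS = 2.33 * 45.2 * 3.3166
SS = 349.3 units

349.3 units


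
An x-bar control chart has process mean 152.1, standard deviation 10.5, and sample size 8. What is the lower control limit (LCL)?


LCL = 152.1 - 3 * 10.5 / sqrt(8)

140.96


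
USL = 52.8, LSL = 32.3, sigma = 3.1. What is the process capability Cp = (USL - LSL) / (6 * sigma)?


Cp = (52.8 - 32.3) / (6 * 3.1)

1.1


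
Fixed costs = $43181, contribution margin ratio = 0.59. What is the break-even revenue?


Formula: BER = Fixed Costs / Contribution Margin Ratio
BER = $43181 / 0.59
BER = $73188.14 (to the nearest cent)

$73188.14


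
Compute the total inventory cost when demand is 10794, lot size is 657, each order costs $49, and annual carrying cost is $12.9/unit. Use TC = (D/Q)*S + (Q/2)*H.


TC = 10794/657 * 49 + 657/2 * 12.9

$5042.68


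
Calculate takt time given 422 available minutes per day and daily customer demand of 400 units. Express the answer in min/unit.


Formula: Takt Time = Available Production Time / Customer Demand
Takt = 422 min/day / 400 units/day
Takt = 1.06 min/unit

1.06 min/unit


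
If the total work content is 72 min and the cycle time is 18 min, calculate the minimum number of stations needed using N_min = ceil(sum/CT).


Formula: N_min = ceil(Sum of Task Times / Cycle Time)
N_min = ceil(72 min / 18 min) = ceil(4.0)
N_min = 4 stations

4


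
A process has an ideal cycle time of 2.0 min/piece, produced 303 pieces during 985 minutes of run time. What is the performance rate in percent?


Formula: Performance = (Ideal CT * Total Count) / Run Time * 100
Ideal output time = 2.0 * 303 = 606.0 min
Performance = 606.0 / 985 * 100 = 61.5%

61.5%


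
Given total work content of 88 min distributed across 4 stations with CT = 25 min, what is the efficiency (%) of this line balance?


Formula: Efficiency = Sum of Task Times / (N_stations * CT) * 100
Total station capacity = 4 stations * 25 min = 100 min
Efficiency = 88 / 100 * 100 = 88.0%

88.0%


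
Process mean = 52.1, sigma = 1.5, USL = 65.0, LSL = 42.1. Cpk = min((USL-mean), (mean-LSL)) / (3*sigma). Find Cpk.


Cpu = (65.0 - 52.1) / (3 * 1.5) = 2.87
Cpl = (52.1 - 42.1) / (3 * 1.5) = 2.22
Cpk = min(2.87, 2.22) = 2.22

2.22


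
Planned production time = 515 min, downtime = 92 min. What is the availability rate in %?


Formula: Availability = (Planned Time - Downtime) / Planned Time * 100
Uptime = 515 - 92 = 423 min
Availability = 423 / 515 * 100 = 82.1%

82.1%


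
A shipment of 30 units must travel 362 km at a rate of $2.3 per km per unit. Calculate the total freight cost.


TC = dist * cost * units = 362 * 2.3 * 30 = $24978.00

$24978.00


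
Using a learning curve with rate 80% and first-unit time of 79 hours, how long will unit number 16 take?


Formula: T_n = T_1 * (learning_rate)^(log2(n)) where learning_rate = rate/100
Doublings = log2(16) = 4
T_n = 79 * 0.8^4
T_n = 79 * 0.4096 = 32.4 hours

32.4 hours


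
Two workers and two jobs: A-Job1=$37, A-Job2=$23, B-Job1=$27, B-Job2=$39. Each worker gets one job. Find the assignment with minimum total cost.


Option 1: A->1 + B->2 = $37 + $39 = $76
Option 2: A->2 + B->1 = $23 + $27 = $50
Min cost = min($76, $50) = $50

$50


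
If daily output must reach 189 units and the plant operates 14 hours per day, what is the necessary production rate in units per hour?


Formula: Production Rate = Daily Demand / Available Hours
Rate = 189 units/day / 14 hours/day
Rate = 13.5 units/hour

13.5 units/hour


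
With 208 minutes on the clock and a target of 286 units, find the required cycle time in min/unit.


Formula: CT = Available Time / Number of Units
CT = 208 min / 286 units
CT = 0.73 min/unit

0.73 min/unit


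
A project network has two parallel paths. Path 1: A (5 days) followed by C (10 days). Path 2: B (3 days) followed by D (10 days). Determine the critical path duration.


Path 1 = 5 + 10 = 15 days
Path 2 = 3 + 10 = 13 days
Duration = max(15, 13) = 15 days

15 days


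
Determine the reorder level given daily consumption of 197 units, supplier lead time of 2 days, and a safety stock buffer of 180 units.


Formula: ROP = (Daily Demand * Lead Time) + Safety Stock
Demand during lead time = 197 * 2 = 394 units
ROP = 394 + 180 = 574 units

574 units


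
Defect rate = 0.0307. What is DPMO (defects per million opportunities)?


DPMO = defect_rate * 1000000 = 0.0307 * 1000000

30700


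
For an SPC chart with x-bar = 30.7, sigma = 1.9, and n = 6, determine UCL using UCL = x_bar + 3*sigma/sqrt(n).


UCL = 30.7 + 3 * 1.9 / sqrt(6)

33.03


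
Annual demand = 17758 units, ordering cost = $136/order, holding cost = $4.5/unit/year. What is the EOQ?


Formula: EOQ = sqrt(2 * D * S / H)
Numerator: 2 * 17758 * 136 = 4830176
2DS/H = 4830176 / 4.5 = 1073372.4
EOQ = sqrt(1073372.4) = 1036.0 units

1036.0 units


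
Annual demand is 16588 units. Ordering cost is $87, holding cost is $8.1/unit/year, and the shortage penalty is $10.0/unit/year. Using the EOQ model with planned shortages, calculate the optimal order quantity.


Formula: EOQ* = sqrt(2DS/H) * sqrt((H+P)/P)
Base EOQ = sqrt(2*16588*87/8.1) = 596.94 units
Correction = sqrt((8.1+10.0)/10.0) = 1.34536
EOQ* = 596.94 * 1.34536 = 803.1 units

803.1 units


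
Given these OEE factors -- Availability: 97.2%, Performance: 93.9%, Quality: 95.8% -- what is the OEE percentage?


Formula: OEE = Availability * Performance * Quality / 10000
A * P = 97.2% * 93.9% / 100 = 91.27%
OEE = 91.27% * 95.8% / 100 = 87.4%

87.4%


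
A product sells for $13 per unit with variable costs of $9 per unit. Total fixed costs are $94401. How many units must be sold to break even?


Formula: BEQ = Fixed Costs / (Price - Variable Cost)
Contribution margin = $13 - $9 = $4/unit
BEQ = ceil($94401 / $4/unit) = ceil(23600.25) = 23601 units

23601 units


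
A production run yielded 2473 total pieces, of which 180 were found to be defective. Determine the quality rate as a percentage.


Formula: Quality Rate = Good Pieces / Total Pieces * 100
Good pieces = 2473 - 180 = 2293
QR = 2293 / 2473 * 100 = 92.7%

92.7%


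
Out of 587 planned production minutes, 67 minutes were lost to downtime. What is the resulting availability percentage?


Formula: Availability = (Planned Time - Downtime) / Planned Time * 100
Uptime = 587 - 67 = 520 min
Availability = 520 / 587 * 100 = 88.6%

88.6%


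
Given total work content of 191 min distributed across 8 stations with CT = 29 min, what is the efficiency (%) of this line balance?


Formula: Efficiency = Sum of Task Times / (N_stations * CT) * 100
Total station capacity = 8 stations * 29 min = 232 min
Efficiency = 191 / 232 * 100 = 82.3%

82.3%


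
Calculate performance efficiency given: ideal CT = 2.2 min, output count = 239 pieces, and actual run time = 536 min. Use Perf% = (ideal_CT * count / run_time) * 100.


Formula: Performance = (Ideal CT * Total Count) / Run Time * 100
Ideal output time = 2.2 * 239 = 525.8 min
Performance = 525.8 / 536 * 100 = 98.1%

98.1%


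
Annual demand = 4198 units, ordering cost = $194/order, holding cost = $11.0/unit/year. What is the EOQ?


Formula: EOQ = sqrt(2 * D * S / H)
Numerator: 2 * 4198 * 194 = 1628824
2DS/H = 1628824 / 11.0 = 148074.9
EOQ = sqrt(148074.9) = 384.8 units

384.8 units


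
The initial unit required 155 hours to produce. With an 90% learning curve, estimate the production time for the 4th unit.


Formula: T_n = T_1 * (learning_rate)^(log2(n)) where learning_rate = rate/100
Doublings = log2(4) = 2
T_n = 155 * 0.9^2
T_n = 155 * 0.81 = 125.6 hours

125.6 hours


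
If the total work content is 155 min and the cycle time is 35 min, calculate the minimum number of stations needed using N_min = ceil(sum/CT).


Formula: N_min = ceil(Sum of Task Times / Cycle Time)
N_min = ceil(155 min / 35 min) = ceil(4.4286)
N_min = 5 stations

5


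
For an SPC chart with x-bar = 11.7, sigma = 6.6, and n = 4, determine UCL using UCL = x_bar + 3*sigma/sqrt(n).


UCL = 11.7 + 3 * 6.6 / sqrt(4)

21.6


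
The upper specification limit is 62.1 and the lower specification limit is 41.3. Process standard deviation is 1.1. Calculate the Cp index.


Cp = (62.1 - 41.3) / (6 * 1.1)

3.15


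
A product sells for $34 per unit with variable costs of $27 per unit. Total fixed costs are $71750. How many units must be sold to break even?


Formula: BEQ = Fixed Costs / (Price - Variable Cost)
Contribution margin = $34 - $27 = $7/unit
BEQ = ceil($71750 / $7/unit) = ceil(10250.0) = 10250 units

10250 units


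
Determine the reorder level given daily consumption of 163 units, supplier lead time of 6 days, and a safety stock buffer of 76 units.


Formula: ROP = (Daily Demand * Lead Time) + Safety Stock
Demand during lead time = 163 * 6 = 978 units
ROP = 978 + 76 = 1054 units

1054 units


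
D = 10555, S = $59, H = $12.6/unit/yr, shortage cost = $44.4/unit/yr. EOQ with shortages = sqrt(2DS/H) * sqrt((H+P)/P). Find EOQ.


Formula: EOQ* = sqrt(2DS/H) * sqrt((H+P)/P)
Base EOQ = sqrt(2*10555*59/12.6) = 314.4 units
Correction = sqrt((12.6+44.4)/44.4) = 1.13304
EOQ* = 314.4 * 1.13304 = 356.2 units

356.2 units


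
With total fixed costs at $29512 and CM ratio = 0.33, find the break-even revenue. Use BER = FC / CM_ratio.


Formula: BER = Fixed Costs / Contribution Margin Ratio
BER = $29512 / 0.33
BER = $89430.30 (to the nearest cent)

$89430.30


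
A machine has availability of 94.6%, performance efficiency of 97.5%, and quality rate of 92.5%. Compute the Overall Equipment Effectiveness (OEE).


Formula: OEE = Availability * Performance * Quality / 10000
A * P = 94.6% * 97.5% / 100 = 92.24%
OEE = 92.24% * 92.5% / 100 = 85.3%

85.3%


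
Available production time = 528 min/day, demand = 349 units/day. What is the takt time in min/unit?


Formula: Takt Time = Available Production Time / Customer Demand
Takt = 528 min/day / 349 units/day
Takt = 1.51 min/unit

1.51 min/unit


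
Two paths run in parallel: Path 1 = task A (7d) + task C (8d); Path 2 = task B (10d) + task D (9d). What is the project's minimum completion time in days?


Path 1 = 7 + 8 = 15 days
Path 2 = 10 + 9 = 19 days
Duration = max(15, 19) = 19 days

19 days


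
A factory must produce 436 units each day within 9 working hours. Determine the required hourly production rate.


Formula: Production Rate = Daily Demand / Available Hours
Rate = 436 units/day / 9 hours/day
Rate = 48.4 units/hour

48.4 units/hour


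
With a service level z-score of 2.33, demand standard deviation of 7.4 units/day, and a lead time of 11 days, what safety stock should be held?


Formula: SS = z * sigma_d * sqrt(LT)
sqrt(LT) = sqrt(11) = 3.3166
SS = 2.33 * 7.4 * 3.3166
SS = 57.2 units

57.2 units


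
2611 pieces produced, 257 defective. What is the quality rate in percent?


Formula: Quality Rate = Good Pieces / Total Pieces * 100
Good pieces = 2611 - 257 = 2354
QR = 2354 / 2611 * 100 = 90.2%

90.2%


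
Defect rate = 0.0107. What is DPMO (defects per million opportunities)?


DPMO = defect_rate * 1000000 = 0.0107 * 1000000

10700


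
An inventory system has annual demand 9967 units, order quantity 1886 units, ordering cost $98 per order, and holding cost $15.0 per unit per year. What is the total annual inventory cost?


TC = 9967/1886 * 98 + 1886/2 * 15.0

$14662.90


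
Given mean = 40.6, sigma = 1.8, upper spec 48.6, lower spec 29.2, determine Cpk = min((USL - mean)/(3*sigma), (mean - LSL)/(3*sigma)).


Cpu = (48.6 - 40.6) / (3 * 1.8) = 1.48
Cpl = (40.6 - 29.2) / (3 * 1.8) = 2.11
Cpk = min(1.48, 2.11) = 1.48

1.48


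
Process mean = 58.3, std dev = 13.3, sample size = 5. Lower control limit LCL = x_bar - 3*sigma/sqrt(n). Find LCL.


LCL = 58.3 - 3 * 13.3 / sqrt(5)

40.46


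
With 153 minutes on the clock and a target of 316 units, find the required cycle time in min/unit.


Formula: CT = Available Time / Number of Units
CT = 153 min / 316 units
CT = 0.48 min/unit

0.48 min/unit


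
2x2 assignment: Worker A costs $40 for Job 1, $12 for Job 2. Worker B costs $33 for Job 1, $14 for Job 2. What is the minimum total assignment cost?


Option 1: A->1 + B->2 = $40 + $14 = $54
Option 2: A->2 + B->1 = $12 + $33 = $45
Min cost = min($54, $45) = $45

$45


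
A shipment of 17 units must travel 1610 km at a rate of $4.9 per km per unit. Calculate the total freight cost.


TC = dist * cost * units = 1610 * 4.9 * 17 = $134113.00

$134113.00


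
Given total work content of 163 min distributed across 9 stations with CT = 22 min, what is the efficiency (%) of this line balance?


Formula: Efficiency = Sum of Task Times / (N_stations * CT) * 100
Total station capacity = 9 stations * 22 min = 198 min
Efficiency = 163 / 198 * 100 = 82.3%

82.3%


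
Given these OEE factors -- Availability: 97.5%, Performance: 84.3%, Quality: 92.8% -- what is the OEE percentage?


Formula: OEE = Availability * Performance * Quality / 10000
A * P = 97.5% * 84.3% / 100 = 82.19%
OEE = 82.19% * 92.8% / 100 = 76.3%

76.3%


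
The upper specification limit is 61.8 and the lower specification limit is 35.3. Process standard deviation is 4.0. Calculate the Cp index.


Cp = (61.8 - 35.3) / (6 * 4.0)

1.1


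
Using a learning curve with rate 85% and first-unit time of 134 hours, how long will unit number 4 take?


Formula: T_n = T_1 * (learning_rate)^(log2(n)) where learning_rate = rate/100
Doublings = log2(4) = 2
T_n = 134 * 0.85^2
T_n = 134 * 0.7225 = 96.8 hours

96.8 hours


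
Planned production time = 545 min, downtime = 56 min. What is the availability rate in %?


Formula: Availability = (Planned Time - Downtime) / Planned Time * 100
Uptime = 545 - 56 = 489 min
Availability = 489 / 545 * 100 = 89.7%

89.7%


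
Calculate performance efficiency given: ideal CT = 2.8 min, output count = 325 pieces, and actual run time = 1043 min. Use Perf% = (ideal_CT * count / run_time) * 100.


Formula: Performance = (Ideal CT * Total Count) / Run Time * 100
Ideal output time = 2.8 * 325 = 910.0 min
Performance = 910.0 / 1043 * 100 = 87.2%

87.2%


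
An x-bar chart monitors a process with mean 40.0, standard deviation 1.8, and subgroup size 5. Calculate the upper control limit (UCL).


UCL = 40.0 + 3 * 1.8 / sqrt(5)

42.41


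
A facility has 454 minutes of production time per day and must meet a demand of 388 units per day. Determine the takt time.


Formula: Takt Time = Available Production Time / Customer Demand
Takt = 454 min/day / 388 units/day
Takt = 1.17 min/unit

1.17 min/unit


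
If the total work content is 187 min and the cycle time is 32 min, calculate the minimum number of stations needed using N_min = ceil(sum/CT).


Formula: N_min = ceil(Sum of Task Times / Cycle Time)
N_min = ceil(187 min / 32 min) = ceil(5.8438)
N_min = 6 stations

6


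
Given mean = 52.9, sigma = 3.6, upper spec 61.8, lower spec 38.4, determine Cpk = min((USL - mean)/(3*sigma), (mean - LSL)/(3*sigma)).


Cpu = (61.8 - 52.9) / (3 * 3.6) = 0.82
Cpl = (52.9 - 38.4) / (3 * 3.6) = 1.34
Cpk = min(0.82, 1.34) = 0.82

0.82


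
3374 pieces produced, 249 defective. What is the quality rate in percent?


Formula: Quality Rate = Good Pieces / Total Pieces * 100
Good pieces = 3374 - 249 = 3125
QR = 3125 / 3374 * 100 = 92.6%

92.6%


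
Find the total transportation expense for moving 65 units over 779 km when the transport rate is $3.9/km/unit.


TC = dist * cost * units = 779 * 3.9 * 65 = $197476.50

$197476.50


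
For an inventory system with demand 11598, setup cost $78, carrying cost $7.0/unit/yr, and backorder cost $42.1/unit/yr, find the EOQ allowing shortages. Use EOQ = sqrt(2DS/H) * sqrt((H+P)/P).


Formula: EOQ* = sqrt(2DS/H) * sqrt((H+P)/P)
Base EOQ = sqrt(2*11598*78/7.0) = 508.4 units
Correction = sqrt((7.0+42.1)/42.1) = 1.07994
EOQ* = 508.4 * 1.07994 = 549.0 units

549.0 units


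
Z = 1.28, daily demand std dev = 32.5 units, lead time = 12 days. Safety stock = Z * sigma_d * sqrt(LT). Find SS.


Formula: SS = z * sigma_d * sqrt(LT)
sqrt(LT) = sqrt(12) = 3.4641
SS = 1.28 * 32.5 * 3.4641
SS = 144.1 units

144.1 units


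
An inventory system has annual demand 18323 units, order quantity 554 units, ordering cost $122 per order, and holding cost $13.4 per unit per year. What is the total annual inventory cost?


TC = 18323/554 * 122 + 554/2 * 13.4

$7746.83


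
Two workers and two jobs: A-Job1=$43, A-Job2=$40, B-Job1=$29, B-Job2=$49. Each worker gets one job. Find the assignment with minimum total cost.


Option 1: A->1 + B->2 = $43 + $49 = $92
Option 2: A->2 + B->1 = $40 + $29 = $69
Min cost = min($92, $69) = $69

$69


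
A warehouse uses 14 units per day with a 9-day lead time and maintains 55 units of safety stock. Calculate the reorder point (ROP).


Formula: ROP = (Daily Demand * Lead Time) + Safety Stock
Demand during lead time = 14 * 9 = 126 units
ROP = 126 + 55 = 181 units

181 units


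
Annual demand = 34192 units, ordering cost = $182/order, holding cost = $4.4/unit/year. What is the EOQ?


Formula: EOQ = sqrt(2 * D * S / H)
Numerator: 2 * 34192 * 182 = 12445888
2DS/H = 12445888 / 4.4 = 2828610.9
EOQ = sqrt(2828610.9) = 1681.8 units

1681.8 units


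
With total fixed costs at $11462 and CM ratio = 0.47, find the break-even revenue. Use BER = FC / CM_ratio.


Formula: BER = Fixed Costs / Contribution Margin Ratio
BER = $11462 / 0.47
BER = $24387.23 (to the nearest cent)

$24387.23


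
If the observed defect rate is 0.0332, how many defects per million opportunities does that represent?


DPMO = defect_rate * 1000000 = 0.0332 * 1000000

33200


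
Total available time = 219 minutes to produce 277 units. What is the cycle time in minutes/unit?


Formula: CT = Available Time / Number of Units
CT = 219 min / 277 units
CT = 0.79 min/unit

0.79 min/unit


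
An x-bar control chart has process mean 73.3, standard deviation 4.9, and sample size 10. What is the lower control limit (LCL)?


LCL = 73.3 - 3 * 4.9 / sqrt(10)

68.65


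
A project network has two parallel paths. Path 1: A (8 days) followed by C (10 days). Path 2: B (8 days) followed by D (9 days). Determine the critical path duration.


Path 1 = 8 + 10 = 18 days
Path 2 = 8 + 9 = 17 days
Duration = max(18, 17) = 18 days

18 days


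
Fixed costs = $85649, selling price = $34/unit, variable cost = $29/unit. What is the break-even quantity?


Formula: BEQ = Fixed Costs / (Price - Variable Cost)
Contribution margin = $34 - $29 = $5/unit
BEQ = ceil($85649 / $5/unit) = ceil(17129.8) = 17130 units

17130 units


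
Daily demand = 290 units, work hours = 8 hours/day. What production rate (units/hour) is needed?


Formula: Production Rate = Daily Demand / Available Hours
Rate = 290 units/day / 8 hours/day
Rate = 36.3 units/hour

36.3 units/hour


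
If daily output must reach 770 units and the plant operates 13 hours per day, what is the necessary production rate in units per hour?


Formula: Production Rate = Daily Demand / Available Hours
Rate = 770 units/day / 13 hours/day
Rate = 59.2 units/hour

59.2 units/hour


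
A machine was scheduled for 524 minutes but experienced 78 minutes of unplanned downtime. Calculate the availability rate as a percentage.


Formula: Availability = (Planned Time - Downtime) / Planned Time * 100
Uptime = 524 - 78 = 446 min
Availability = 446 / 524 * 100 = 85.1%

85.1%


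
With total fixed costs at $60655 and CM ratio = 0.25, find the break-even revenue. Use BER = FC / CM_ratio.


Formula: BER = Fixed Costs / Contribution Margin Ratio
BER = $60655 / 0.25
BER = $242620.00 (to the nearest cent)

$242620.00


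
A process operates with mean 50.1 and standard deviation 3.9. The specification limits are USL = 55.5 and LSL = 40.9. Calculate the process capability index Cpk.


Cpu = (55.5 - 50.1) / (3 * 3.9) = 0.46
Cpl = (50.1 - 40.9) / (3 * 3.9) = 0.79
Cpk = min(0.46, 0.79) = 0.46

0.46


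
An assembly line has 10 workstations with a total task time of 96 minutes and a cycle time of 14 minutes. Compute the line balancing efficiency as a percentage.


Formula: Efficiency = Sum of Task Times / (N_stations * CT) * 100
Total station capacity = 10 stations * 14 min = 140 min
Efficiency = 96 / 140 * 100 = 68.6%

68.6%


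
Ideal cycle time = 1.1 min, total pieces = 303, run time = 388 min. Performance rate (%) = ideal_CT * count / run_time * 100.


Formula: Performance = (Ideal CT * Total Count) / Run Time * 100
Ideal output time = 1.1 * 303 = 333.3 min
Performance = 333.3 / 388 * 100 = 85.9%

85.9%


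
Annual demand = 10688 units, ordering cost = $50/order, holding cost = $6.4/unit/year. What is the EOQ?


Formula: EOQ = sqrt(2 * D * S / H)
Numerator: 2 * 10688 * 50 = 1068800
2DS/H = 1068800 / 6.4 = 167000.0
EOQ = sqrt(167000.0) = 408.7 units

408.7 units


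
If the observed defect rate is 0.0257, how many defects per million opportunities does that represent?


DPMO = defect_rate * 1000000 = 0.0257 * 1000000

25700


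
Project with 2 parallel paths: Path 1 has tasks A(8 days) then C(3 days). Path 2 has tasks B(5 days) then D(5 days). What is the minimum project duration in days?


Path 1 = 8 + 3 = 11 days
Path 2 = 5 + 5 = 10 days
Duration = max(11, 10) = 11 days

11 days


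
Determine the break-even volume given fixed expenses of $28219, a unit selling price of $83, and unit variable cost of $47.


Formula: BEQ = Fixed Costs / (Price - Variable Cost)
Contribution margin = $83 - $47 = $36/unit
BEQ = ceil($28219 / $36/unit) = ceil(783.86) = 784 units

784 units


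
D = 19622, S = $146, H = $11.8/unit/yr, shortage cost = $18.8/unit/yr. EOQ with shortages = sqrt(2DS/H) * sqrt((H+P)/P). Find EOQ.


Formula: EOQ* = sqrt(2DS/H) * sqrt((H+P)/P)
Base EOQ = sqrt(2*19622*146/11.8) = 696.82 units
Correction = sqrt((11.8+18.8)/18.8) = 1.2758
EOQ* = 696.82 * 1.2758 = 889.0 units

889.0 units


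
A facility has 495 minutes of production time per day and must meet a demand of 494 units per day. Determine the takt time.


Formula: Takt Time = Available Production Time / Customer Demand
Takt = 495 min/day / 494 units/day
Takt = 1.0 min/unit

1.0 min/unit


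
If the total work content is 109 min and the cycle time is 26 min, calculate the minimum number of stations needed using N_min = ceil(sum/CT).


Formula: N_min = ceil(Sum of Task Times / Cycle Time)
N_min = ceil(109 min / 26 min) = ceil(4.1923)
N_min = 5 stations

5


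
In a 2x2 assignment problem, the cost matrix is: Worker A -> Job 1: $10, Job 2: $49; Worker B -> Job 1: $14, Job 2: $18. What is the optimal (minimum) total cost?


Option 1: A->1 + B->2 = $10 + $18 = $28
Option 2: A->2 + B->1 = $49 + $14 = $63
Min cost = min($28, $63) = $28

$28


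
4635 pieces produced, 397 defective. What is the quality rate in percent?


Formula: Quality Rate = Good Pieces / Total Pieces * 100
Good pieces = 4635 - 397 = 4238
QR = 4238 / 4635 * 100 = 91.4%

91.4%


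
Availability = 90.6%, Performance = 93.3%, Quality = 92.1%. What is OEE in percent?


Formula: OEE = Availability * Performance * Quality / 10000
A * P = 90.6% * 93.3% / 100 = 84.53%
OEE = 84.53% * 92.1% / 100 = 77.9%

77.9%


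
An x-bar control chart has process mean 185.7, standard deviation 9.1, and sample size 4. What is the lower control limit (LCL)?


LCL = 185.7 - 3 * 9.1 / sqrt(4)

172.05


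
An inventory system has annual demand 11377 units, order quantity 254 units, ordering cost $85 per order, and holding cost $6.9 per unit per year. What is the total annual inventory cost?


TC = 11377/254 * 85 + 254/2 * 6.9

$4683.56


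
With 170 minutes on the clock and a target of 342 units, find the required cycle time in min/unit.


Formula: CT = Available Time / Number of Units
CT = 170 min / 342 units
CT = 0.5 min/unit

0.5 min/unit


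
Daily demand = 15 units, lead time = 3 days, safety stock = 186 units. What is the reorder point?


Formula: ROP = (Daily Demand * Lead Time) + Safety Stock
Demand during lead time = 15 * 3 = 45 units
ROP = 45 + 186 = 231 units

231 units


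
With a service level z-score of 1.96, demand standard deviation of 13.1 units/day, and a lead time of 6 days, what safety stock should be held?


Formula: SS = z * sigma_d * sqrt(LT)
sqrt(LT) = sqrt(6) = 2.4495
SS = 1.96 * 13.1 * 2.4495
SS = 62.9 units

62.9 units


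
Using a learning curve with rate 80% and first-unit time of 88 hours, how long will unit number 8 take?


Formula: T_n = T_1 * (learning_rate)^(log2(n)) where learning_rate = rate/100
Doublings = log2(8) = 3
T_n = 88 * 0.8^3
T_n = 88 * 0.512 = 45.1 hours

45.1 hours


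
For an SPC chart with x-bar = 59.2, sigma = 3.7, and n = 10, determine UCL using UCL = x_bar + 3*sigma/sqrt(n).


UCL = 59.2 + 3 * 3.7 / sqrt(10)

62.71


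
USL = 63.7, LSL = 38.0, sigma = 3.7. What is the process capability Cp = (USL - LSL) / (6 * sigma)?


Cp = (63.7 - 38.0) / (6 * 3.7)

1.16


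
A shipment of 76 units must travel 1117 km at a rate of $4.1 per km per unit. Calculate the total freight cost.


TC = dist * cost * units = 1117 * 4.1 * 76 = $348057.20

$348057.20


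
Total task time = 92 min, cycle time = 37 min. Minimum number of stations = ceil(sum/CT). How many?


Formula: N_min = ceil(Sum of Task Times / Cycle Time)
N_min = ceil(92 min / 37 min) = ceil(2.4865)
N_min = 3 stations

3


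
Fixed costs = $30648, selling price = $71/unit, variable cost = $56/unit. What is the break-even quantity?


Formula: BEQ = Fixed Costs / (Price - Variable Cost)
Contribution margin = $71 - $56 = $15/unit
BEQ = ceil($30648 / $15/unit) = ceil(2043.2) = 2044 units

2044 units


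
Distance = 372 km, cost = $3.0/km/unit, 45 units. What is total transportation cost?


TC = dist * cost * units = 372 * 3.0 * 45 = $50220.00

$50220.00


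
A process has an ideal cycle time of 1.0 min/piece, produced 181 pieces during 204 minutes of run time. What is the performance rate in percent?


Formula: Performance = (Ideal CT * Total Count) / Run Time * 100
Ideal output time = 1.0 * 181 = 181.0 min
Performance = 181.0 / 204 * 100 = 88.7%

88.7%
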